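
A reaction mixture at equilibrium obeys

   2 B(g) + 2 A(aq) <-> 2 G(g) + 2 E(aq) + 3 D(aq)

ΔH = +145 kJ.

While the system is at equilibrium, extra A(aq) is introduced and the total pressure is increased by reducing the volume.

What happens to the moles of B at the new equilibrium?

decreases

Adding A (aq), a reactant, drives the reaction to the right.
Gas moles: reactants 2, products 2. Δn_gas = 0, so a volume change leaves Q equal to K — no shift from this change.
The net shift is to the right. B is a reactant, so its amount decreases.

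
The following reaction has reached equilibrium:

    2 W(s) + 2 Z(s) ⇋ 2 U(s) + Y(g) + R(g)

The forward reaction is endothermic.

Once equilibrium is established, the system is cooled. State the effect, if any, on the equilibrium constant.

decreases

K depends on temperature via the van 't Hoff relation. The forward reaction is endothermic, so lowering T decreases K.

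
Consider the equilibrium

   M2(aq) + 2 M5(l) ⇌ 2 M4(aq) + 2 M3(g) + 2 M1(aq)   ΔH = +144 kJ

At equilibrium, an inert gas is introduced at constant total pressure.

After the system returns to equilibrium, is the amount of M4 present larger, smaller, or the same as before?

Adding inert gas at constant total pressure expands the volume and lowers every reacting partial pressure. With Δn_gas = 2 − 0 = +2, Q moves away from K toward the side with fewer gas moles, so the system shifts toward the side with more gas moles — to the right.
The net shift is to the right. M4 is a product, so its amount increases.

increases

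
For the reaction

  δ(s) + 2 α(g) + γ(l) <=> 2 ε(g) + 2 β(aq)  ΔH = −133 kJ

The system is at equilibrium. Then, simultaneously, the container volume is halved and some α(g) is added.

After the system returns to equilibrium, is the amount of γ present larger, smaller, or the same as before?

decreases

Gas moles: reactants 2, products 2. Δn_gas = 0, so a volume change leaves Q equal to K — no shift from this change.
Adding α (g), a reactant, drives the reaction to the right.
The net shift is to the right. γ is a reactant, so its amount decreases.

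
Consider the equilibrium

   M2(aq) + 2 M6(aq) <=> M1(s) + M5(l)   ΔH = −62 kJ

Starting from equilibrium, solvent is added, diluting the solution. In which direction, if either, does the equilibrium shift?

Dilution lowers every aqueous concentration by the same factor. Δn_aq = 0 − 3 = -3, so the system shifts toward the side with more dissolved moles — to the left.

left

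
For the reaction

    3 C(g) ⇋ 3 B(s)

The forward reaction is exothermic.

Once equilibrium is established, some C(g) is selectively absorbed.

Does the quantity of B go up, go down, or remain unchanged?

decreases

Removing C (g), a reactant, drives the reaction to the left.
The net shift is to the left. B is a product, so its amount decreases.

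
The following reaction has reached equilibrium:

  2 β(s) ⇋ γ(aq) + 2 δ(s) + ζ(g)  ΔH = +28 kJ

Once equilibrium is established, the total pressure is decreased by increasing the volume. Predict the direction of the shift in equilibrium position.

Gas moles: reactants 0, products 1 (Δn_gas = +1). Expansion shifts the system toward the side with more moles of gas — to the right.

right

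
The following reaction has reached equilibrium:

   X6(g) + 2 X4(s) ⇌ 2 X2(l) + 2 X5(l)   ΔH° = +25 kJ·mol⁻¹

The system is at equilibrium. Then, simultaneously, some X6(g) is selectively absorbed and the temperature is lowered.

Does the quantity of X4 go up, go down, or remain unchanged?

increases

Removing X6 (g), a reactant, drives the reaction to the left.
The forward reaction is endothermic. Lowering T favours the exothermic direction — shift to the left.
The net shift is to the left. X4 is a reactant, so its amount increases.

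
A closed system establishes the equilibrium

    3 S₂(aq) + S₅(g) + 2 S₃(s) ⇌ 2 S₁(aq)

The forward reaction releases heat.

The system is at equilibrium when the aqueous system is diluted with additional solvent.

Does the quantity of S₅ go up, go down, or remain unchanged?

Dilution lowers every aqueous concentration by the same factor. Δn_aq = 2 − 3 = -1, so the system shifts toward the side with more dissolved moles — to the left.
The net shift is to the left. S₅ is a reactant, so its amount increases.

increases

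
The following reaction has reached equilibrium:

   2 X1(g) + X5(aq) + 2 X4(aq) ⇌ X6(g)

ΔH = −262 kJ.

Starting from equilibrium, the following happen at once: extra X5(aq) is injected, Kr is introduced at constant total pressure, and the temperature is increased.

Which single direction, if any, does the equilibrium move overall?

cannot be determined

Adding X5 (aq), a reactant, drives the reaction to the right.
Adding inert gas at constant total pressure expands the volume and lowers every reacting partial pressure. With Δn_gas = 1 − 2 = -1, Q moves away from K toward the side with fewer gas moles, so the system shifts toward the side with more gas moles — to the left.
The forward reaction is exothermic. Raising T favours the endothermic direction — shift to the left.
The individual effects push in opposite directions; without quantitative information the net direction cannot be determined.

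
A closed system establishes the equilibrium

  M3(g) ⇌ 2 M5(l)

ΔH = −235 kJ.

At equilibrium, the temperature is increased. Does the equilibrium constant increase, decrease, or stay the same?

decreases

K depends on temperature via the van 't Hoff relation. The forward reaction is exothermic, so raising T decreases K.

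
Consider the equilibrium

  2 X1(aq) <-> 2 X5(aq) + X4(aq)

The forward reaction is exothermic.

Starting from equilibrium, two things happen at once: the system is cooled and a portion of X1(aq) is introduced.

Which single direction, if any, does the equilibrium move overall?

The forward reaction is exothermic. Lowering T favours the exothermic direction — shift to the right.
Adding X1 (aq), a reactant, drives the reaction to the right.
All effects act in the same direction — net shift to the right.

right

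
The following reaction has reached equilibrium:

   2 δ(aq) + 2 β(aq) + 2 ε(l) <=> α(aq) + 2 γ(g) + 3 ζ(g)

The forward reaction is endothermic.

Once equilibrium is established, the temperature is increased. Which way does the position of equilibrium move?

The forward reaction is endothermic. Raising T favours the endothermic direction — shift to the right.

right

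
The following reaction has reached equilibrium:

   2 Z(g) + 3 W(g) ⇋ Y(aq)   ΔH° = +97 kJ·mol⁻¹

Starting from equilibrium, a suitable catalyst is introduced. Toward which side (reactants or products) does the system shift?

A catalyst speeds both forward and reverse rates equally; it changes neither Q nor K — no shift from this change.

no shift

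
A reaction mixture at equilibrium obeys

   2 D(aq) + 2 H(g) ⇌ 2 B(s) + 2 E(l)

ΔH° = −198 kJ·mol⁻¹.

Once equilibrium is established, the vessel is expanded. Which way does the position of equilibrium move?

left

Gas moles: reactants 2, products 0 (Δn_gas = -2). Expansion shifts the system toward the side with more moles of gas — to the left.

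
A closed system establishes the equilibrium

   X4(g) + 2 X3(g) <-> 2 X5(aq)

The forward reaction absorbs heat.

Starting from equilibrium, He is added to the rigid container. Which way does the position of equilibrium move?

no shift

At constant volume, adding an inert gas leaves every reacting species' partial pressure unchanged, so Q is unchanged — no shift from this change.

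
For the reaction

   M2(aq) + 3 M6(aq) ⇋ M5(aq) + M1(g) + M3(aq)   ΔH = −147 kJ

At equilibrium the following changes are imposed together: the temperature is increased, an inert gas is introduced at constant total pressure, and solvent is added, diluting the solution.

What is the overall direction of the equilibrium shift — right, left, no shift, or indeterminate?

cannot be determined

The forward reaction is exothermic. Raising T favours the endothermic direction — shift to the left.
Adding inert gas at constant total pressure expands the volume and lowers every reacting partial pressure. With Δn_gas = 1 − 0 = +1, Q moves away from K toward the side with fewer gas moles, so the system shifts toward the side with more gas moles — to the right.
Dilution lowers every aqueous concentration by the same factor. Δn_aq = 2 − 4 = -2, so the system shifts toward the side with more dissolved moles — to the left.
The individual effects push in opposite directions; without quantitative information the net direction cannot be determined.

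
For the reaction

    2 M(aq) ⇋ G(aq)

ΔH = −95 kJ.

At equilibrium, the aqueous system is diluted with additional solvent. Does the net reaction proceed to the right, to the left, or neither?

Dilution lowers every aqueous concentration by the same factor. Δn_aq = 1 − 2 = -1, so the system shifts toward the side with more dissolved moles — to the left.

left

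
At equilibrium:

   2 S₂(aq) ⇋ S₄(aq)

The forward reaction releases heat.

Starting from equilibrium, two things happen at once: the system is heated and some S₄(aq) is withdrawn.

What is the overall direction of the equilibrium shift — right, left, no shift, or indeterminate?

cannot be determined

The forward reaction is exothermic. Raising T favours the endothermic direction — shift to the left.
Removing S₄ (aq), a product, drives the reaction to the right.
The individual effects push in opposite directions; without quantitative information the net direction cannot be determined.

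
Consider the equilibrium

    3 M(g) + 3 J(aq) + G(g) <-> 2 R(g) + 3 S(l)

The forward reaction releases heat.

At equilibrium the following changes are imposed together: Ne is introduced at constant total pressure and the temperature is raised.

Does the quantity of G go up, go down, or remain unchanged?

increases

Adding inert gas at constant total pressure expands the volume and lowers every reacting partial pressure. With Δn_gas = 2 − 4 = -2, Q moves away from K toward the side with fewer gas moles, so the system shifts toward the side with more gas moles — to the left.
The forward reaction is exothermic. Raising T favours the endothermic direction — shift to the left.
The net shift is to the left. G is a reactant, so its amount increases.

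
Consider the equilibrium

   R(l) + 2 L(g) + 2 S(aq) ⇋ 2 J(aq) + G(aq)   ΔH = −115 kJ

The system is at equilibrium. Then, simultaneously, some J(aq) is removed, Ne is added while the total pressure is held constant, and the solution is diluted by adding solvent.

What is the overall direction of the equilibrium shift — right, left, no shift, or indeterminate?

Removing J (aq), a product, drives the reaction to the right.
Adding inert gas at constant total pressure expands the volume and lowers every reacting partial pressure. With Δn_gas = 0 − 2 = -2, Q moves away from K toward the side with fewer gas moles, so the system shifts toward the side with more gas moles — to the left.
Dilution lowers every aqueous concentration by the same factor. Δn_aq = 3 − 2 = +1, so the system shifts toward the side with more dissolved moles — to the right.
The individual effects push in opposite directions; without quantitative information the net direction cannot be determined.

cannot be determined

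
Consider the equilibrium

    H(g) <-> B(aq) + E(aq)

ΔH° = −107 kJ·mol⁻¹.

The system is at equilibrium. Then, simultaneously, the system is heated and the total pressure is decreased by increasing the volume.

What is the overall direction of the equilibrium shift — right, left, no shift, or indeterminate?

The forward reaction is exothermic. Raising T favours the endothermic direction — shift to the left.
Gas moles: reactants 1, products 0 (Δn_gas = -1). Expansion shifts the system toward the side with more moles of gas — to the left.
All effects act in the same direction — net shift to the left.

left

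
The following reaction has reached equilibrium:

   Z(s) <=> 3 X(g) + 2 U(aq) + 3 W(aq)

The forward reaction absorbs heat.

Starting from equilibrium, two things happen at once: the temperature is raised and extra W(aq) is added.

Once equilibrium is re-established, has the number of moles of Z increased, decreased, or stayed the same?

cannot be determined

The forward reaction is endothermic. Raising T favours the endothermic direction — shift to the right.
Adding W (aq), a product, drives the reaction to the left.
The two effects oppose each other, so the net shift — and hence the change in Z — cannot be determined from the given information.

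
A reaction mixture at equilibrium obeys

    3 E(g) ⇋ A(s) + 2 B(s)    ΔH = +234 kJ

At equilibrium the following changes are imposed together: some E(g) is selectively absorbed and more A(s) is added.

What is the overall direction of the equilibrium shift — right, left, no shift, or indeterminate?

left

Removing E (g), a reactant, drives the reaction to the left.
A is a pure solid; its activity is 1 regardless of amount, so Q is unaffected — no shift from this change.
Only the nonzero effect(s) matter; the net shift is to the left.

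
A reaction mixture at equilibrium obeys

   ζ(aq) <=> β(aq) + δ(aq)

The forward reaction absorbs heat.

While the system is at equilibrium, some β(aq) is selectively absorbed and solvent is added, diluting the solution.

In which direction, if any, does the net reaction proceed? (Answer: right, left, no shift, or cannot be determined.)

right

Removing β (aq), a product, drives the reaction to the right.
Dilution lowers every aqueous concentration by the same factor. Δn_aq = 2 − 1 = +1, so the system shifts toward the side with more dissolved moles — to the right.
All effects act in the same direction — net shift to the right.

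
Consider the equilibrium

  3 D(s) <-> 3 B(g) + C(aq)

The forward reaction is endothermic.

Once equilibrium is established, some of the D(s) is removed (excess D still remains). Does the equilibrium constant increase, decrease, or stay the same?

unchanged

The equilibrium constant depends only on temperature. This perturbation changes neither the position of equilibrium nor K.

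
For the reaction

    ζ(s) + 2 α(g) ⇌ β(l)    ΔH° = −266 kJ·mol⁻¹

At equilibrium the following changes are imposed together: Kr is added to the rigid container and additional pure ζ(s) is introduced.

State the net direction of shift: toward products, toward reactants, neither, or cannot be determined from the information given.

no shift

At constant volume, adding an inert gas leaves every reacting species' partial pressure unchanged, so Q is unchanged — no shift from this change.
ζ is a pure solid; its activity is 1 regardless of amount, so Q is unaffected — no shift from this change.
None of the changes alters Q relative to K, so there is no net shift.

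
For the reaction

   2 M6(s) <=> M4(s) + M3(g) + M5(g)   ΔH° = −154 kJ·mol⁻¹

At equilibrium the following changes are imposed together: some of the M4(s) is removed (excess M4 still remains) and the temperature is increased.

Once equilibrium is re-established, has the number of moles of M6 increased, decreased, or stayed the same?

increases

M4 is a pure solid; its activity is 1 regardless of amount, so Q is unaffected — no shift from this change.
The forward reaction is exothermic. Raising T favours the endothermic direction — shift to the left.
The net shift is to the left. M6 is a reactant, so its amount increases.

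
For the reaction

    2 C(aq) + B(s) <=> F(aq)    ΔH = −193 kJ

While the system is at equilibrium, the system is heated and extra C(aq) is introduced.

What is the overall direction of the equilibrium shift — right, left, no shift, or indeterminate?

The forward reaction is exothermic. Raising T favours the endothermic direction — shift to the left.
Adding C (aq), a reactant, drives the reaction to the right.
The individual effects push in opposite directions; without quantitative information the net direction cannot be determined.

cannot be determined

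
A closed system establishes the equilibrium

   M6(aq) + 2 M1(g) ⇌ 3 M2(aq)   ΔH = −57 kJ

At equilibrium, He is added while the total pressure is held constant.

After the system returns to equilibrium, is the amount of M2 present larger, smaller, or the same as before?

decreases

Adding inert gas at constant total pressure expands the volume and lowers every reacting partial pressure. With Δn_gas = 0 − 2 = -2, Q moves away from K toward the side with fewer gas moles, so the system shifts toward the side with more gas moles — to the left.
The net shift is to the left. M2 is a product, so its amount decreases.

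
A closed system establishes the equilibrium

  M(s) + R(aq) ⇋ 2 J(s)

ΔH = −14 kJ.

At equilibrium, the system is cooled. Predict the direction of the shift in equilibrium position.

right

The forward reaction is exothermic. Lowering T favours the exothermic direction — shift to the right.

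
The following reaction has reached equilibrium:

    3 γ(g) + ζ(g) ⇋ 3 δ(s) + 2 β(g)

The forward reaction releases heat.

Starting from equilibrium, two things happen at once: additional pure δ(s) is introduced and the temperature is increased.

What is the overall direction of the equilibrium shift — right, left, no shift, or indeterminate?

δ is a pure solid; its activity is 1 regardless of amount, so Q is unaffected — no shift from this change.
The forward reaction is exothermic. Raising T favours the endothermic direction — shift to the left.
Only the nonzero effect(s) matter; the net shift is to the left.

left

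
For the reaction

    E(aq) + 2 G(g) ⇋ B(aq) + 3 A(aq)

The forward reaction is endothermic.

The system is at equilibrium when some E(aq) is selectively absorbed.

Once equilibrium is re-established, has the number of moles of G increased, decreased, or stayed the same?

Removing E (aq), a reactant, drives the reaction to the left.
The net shift is to the left. G is a reactant, so its amount increases.

increases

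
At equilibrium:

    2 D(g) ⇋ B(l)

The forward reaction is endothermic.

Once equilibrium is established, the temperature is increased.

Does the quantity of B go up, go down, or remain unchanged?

increases

The forward reaction is endothermic. Raising T favours the endothermic direction — shift to the right.
The net shift is to the right. B is a product, so its amount increases.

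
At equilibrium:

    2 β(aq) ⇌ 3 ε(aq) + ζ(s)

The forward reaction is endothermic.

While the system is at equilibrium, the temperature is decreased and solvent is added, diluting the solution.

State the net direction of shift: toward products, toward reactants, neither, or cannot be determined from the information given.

The forward reaction is endothermic. Lowering T favours the exothermic direction — shift to the left.
Dilution lowers every aqueous concentration by the same factor. Δn_aq = 3 − 2 = +1, so the system shifts toward the side with more dissolved moles — to the right.
The individual effects push in opposite directions; without quantitative information the net direction cannot be determined.

cannot be determined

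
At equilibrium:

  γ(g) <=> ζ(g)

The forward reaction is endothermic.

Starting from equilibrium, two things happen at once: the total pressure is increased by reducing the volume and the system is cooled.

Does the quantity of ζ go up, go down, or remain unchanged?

Gas moles: reactants 1, products 1. Δn_gas = 0, so a volume change leaves Q equal to K — no shift from this change.
The forward reaction is endothermic. Lowering T favours the exothermic direction — shift to the left.
The net shift is to the left. ζ is a product, so its amount decreases.

decreases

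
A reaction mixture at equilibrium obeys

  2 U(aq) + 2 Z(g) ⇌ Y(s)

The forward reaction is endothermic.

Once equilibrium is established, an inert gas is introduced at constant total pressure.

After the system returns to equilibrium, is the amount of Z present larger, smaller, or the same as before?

increases

Adding inert gas at constant total pressure expands the volume and lowers every reacting partial pressure. With Δn_gas = 0 − 2 = -2, Q moves away from K toward the side with fewer gas moles, so the system shifts toward the side with more gas moles — to the left.
The net shift is to the left. Z is a reactant, so its amount increases.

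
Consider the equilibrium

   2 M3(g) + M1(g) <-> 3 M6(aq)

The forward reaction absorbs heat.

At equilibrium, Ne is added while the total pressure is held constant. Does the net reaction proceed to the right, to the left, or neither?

Adding inert gas at constant total pressure expands the volume and lowers every reacting partial pressure. With Δn_gas = 0 − 3 = -3, Q moves away from K toward the side with fewer gas moles, so the system shifts toward the side with more gas moles — to the left.

left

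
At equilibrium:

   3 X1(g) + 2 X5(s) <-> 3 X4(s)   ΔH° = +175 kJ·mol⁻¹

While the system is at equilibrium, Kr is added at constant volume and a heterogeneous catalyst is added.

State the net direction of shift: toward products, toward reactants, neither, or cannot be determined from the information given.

no shift

At constant volume, adding an inert gas leaves every reacting species' partial pressure unchanged, so Q is unchanged — no shift from this change.
A catalyst speeds both forward and reverse rates equally; it changes neither Q nor K — no shift from this change.
None of the changes alters Q relative to K, so there is no net shift.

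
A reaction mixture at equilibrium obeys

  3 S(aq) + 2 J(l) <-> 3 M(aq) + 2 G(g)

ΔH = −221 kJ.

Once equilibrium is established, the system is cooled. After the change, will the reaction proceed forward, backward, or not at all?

The forward reaction is exothermic. Lowering T favours the exothermic direction — shift to the right.

right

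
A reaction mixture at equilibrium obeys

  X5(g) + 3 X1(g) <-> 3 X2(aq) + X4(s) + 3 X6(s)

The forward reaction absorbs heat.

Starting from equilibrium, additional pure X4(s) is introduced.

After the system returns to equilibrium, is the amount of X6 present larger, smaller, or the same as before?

X4 is a pure solid; its activity is 1 regardless of amount, so Q is unaffected — no shift from this change.
No net shift occurs, so the amount of X6 is unchanged.

unchanged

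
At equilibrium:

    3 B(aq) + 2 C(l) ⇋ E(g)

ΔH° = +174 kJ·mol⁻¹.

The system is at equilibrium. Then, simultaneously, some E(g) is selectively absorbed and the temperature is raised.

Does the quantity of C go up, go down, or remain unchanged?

Removing E (g), a product, drives the reaction to the right.
The forward reaction is endothermic. Raising T favours the endothermic direction — shift to the right.
The net shift is to the right. C is a reactant, so its amount decreases.

decreases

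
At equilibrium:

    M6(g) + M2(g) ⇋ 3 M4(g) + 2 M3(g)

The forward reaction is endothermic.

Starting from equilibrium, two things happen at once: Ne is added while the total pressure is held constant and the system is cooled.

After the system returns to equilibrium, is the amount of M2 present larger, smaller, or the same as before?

Adding inert gas at constant total pressure expands the volume and lowers every reacting partial pressure. With Δn_gas = 5 − 2 = +3, Q moves away from K toward the side with fewer gas moles, so the system shifts toward the side with more gas moles — to the right.
The forward reaction is endothermic. Lowering T favours the exothermic direction — shift to the left.
The two effects oppose each other, so the net shift — and hence the change in M2 — cannot be determined from the given information.

cannot be determined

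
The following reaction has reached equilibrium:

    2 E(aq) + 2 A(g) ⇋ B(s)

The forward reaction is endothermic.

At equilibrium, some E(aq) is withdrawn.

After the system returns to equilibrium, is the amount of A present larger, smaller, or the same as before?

increases

Removing E (aq), a reactant, drives the reaction to the left.
The net shift is to the left. A is a reactant, so its amount increases.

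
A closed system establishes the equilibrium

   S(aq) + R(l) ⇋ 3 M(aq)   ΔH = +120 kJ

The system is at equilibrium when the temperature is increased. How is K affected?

K depends on temperature via the van 't Hoff relation. The forward reaction is endothermic, so raising T increases K.

increases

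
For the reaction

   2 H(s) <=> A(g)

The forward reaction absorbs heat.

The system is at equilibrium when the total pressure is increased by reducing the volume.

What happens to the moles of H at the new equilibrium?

increases

Gas moles: reactants 0, products 1 (Δn_gas = +1). Compression shifts the system toward the side with fewer moles of gas — to the left.
The net shift is to the left. H is a reactant, so its amount increases.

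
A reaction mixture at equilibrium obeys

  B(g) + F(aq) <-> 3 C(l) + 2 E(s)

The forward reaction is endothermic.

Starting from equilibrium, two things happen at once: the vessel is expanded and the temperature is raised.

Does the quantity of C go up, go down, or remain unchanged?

Gas moles: reactants 1, products 0 (Δn_gas = -1). Expansion shifts the system toward the side with more moles of gas — to the left.
The forward reaction is endothermic. Raising T favours the endothermic direction — shift to the right.
The two effects oppose each other, so the net shift — and hence the change in C — cannot be determined from the given information.

cannot be determined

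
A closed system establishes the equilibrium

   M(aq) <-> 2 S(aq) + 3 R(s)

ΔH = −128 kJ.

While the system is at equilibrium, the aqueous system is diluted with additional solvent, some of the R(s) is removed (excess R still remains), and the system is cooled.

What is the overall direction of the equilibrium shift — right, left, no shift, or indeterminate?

Dilution lowers every aqueous concentration by the same factor. Δn_aq = 2 − 1 = +1, so the system shifts toward the side with more dissolved moles — to the right.
R is a pure solid; its activity is 1 regardless of amount, so Q is unaffected — no shift from this change.
The forward reaction is exothermic. Lowering T favours the exothermic direction — shift to the right.
Only the nonzero effect(s) matter; the net shift is to the right.

right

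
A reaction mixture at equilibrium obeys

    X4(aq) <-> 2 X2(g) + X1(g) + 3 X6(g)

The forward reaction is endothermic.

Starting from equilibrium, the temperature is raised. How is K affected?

increases

K depends on temperature via the van 't Hoff relation. The forward reaction is endothermic, so raising T increases K.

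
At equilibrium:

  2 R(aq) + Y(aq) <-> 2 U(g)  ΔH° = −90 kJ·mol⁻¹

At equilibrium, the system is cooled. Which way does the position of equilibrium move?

The forward reaction is exothermic. Lowering T favours the exothermic direction — shift to the right.

right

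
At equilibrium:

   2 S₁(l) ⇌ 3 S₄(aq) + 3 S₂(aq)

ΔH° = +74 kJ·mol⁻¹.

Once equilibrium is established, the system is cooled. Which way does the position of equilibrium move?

The forward reaction is endothermic. Lowering T favours the exothermic direction — shift to the left.

left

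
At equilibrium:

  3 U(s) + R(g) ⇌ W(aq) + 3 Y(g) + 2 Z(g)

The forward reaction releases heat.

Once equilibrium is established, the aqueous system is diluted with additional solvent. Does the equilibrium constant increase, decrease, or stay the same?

The equilibrium constant depends only on temperature. This perturbation may move the position of equilibrium, but since T is unchanged, K itself is unchanged.

unchanged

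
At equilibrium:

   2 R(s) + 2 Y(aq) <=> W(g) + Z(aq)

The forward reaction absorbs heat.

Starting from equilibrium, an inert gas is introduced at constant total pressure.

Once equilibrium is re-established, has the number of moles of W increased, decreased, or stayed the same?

Adding inert gas at constant total pressure expands the volume and lowers every reacting partial pressure. With Δn_gas = 1 − 0 = +1, Q moves away from K toward the side with fewer gas moles, so the system shifts toward the side with more gas moles — to the right.
The net shift is to the right. W is a product, so its amount increases.

increases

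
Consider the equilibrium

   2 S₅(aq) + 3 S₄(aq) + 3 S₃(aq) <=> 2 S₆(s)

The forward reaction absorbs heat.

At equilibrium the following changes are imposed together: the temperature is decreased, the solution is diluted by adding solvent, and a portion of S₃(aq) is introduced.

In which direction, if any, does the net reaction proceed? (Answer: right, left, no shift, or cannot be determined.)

cannot be determined

The forward reaction is endothermic. Lowering T favours the exothermic direction — shift to the left.
Dilution lowers every aqueous concentration by the same factor. Δn_aq = 0 − 8 = -8, so the system shifts toward the side with more dissolved moles — to the left.
Adding S₃ (aq), a reactant, drives the reaction to the right.
The individual effects push in opposite directions; without quantitative information the net direction cannot be determined.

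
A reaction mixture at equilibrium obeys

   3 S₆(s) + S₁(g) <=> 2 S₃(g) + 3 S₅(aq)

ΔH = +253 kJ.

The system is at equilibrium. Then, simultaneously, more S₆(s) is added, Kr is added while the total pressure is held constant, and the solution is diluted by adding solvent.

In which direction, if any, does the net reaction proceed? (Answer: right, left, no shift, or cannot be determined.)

S₆ is a pure solid; its activity is 1 regardless of amount, so Q is unaffected — no shift from this change.
Adding inert gas at constant total pressure expands the volume and lowers every reacting partial pressure. With Δn_gas = 2 − 1 = +1, Q moves away from K toward the side with fewer gas moles, so the system shifts toward the side with more gas moles — to the right.
Dilution lowers every aqueous concentration by the same factor. Δn_aq = 3 − 0 = +3, so the system shifts toward the side with more dissolved moles — to the right.
Only the nonzero effect(s) matter; the net shift is to the right.

right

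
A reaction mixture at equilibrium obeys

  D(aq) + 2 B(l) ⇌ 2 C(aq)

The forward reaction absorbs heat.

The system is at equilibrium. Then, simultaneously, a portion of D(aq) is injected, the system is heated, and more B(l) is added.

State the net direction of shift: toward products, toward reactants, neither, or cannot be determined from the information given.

right

Adding D (aq), a reactant, drives the reaction to the right.
The forward reaction is endothermic. Raising T favours the endothermic direction — shift to the right.
B is a pure liquid; its activity is 1 regardless of amount, so Q is unaffected — no shift from this change.
Only the nonzero effect(s) matter; the net shift is to the right.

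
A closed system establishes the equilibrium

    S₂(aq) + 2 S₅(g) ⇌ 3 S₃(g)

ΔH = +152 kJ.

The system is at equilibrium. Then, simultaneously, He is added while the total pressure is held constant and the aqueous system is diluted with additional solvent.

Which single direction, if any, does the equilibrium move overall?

cannot be determined

Adding inert gas at constant total pressure expands the volume and lowers every reacting partial pressure. With Δn_gas = 3 − 2 = +1, Q moves away from K toward the side with fewer gas moles, so the system shifts toward the side with more gas moles — to the right.
Dilution lowers every aqueous concentration by the same factor. Δn_aq = 0 − 1 = -1, so the system shifts toward the side with more dissolved moles — to the left.
The individual effects push in opposite directions; without quantitative information the net direction cannot be determined.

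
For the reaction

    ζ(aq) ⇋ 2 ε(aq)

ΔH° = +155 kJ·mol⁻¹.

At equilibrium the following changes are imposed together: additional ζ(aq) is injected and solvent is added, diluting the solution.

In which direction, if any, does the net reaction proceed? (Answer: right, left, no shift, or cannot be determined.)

Adding ζ (aq), a reactant, drives the reaction to the right.
Dilution lowers every aqueous concentration by the same factor. Δn_aq = 2 − 1 = +1, so the system shifts toward the side with more dissolved moles — to the right.
All effects act in the same direction — net shift to the right.

right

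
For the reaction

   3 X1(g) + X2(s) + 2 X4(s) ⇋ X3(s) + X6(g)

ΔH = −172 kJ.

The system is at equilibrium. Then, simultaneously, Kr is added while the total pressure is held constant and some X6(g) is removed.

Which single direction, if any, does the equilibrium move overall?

cannot be determined

Adding inert gas at constant total pressure expands the volume and lowers every reacting partial pressure. With Δn_gas = 1 − 3 = -2, Q moves away from K toward the side with fewer gas moles, so the system shifts toward the side with more gas moles — to the left.
Removing X6 (g), a product, drives the reaction to the right.
The individual effects push in opposite directions; without quantitative information the net direction cannot be determined.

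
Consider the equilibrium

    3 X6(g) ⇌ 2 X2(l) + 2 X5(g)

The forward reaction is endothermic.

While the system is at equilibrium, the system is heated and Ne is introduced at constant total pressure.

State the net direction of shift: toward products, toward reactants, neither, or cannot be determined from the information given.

cannot be determined

The forward reaction is endothermic. Raising T favours the endothermic direction — shift to the right.
Adding inert gas at constant total pressure expands the volume and lowers every reacting partial pressure. With Δn_gas = 2 − 3 = -1, Q moves away from K toward the side with fewer gas moles, so the system shifts toward the side with more gas moles — to the left.
The individual effects push in opposite directions; without quantitative information the net direction cannot be determined.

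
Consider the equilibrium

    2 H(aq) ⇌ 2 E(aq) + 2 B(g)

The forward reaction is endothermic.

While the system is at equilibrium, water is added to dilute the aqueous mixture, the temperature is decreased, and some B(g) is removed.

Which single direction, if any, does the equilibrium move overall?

cannot be determined

Dilution scales every aqueous concentration by the same factor. Δn_aq = 2 − 2 = 0, so Q is unchanged — no shift.
The forward reaction is endothermic. Lowering T favours the exothermic direction — shift to the left.
Removing B (g), a product, drives the reaction to the right.
The individual effects push in opposite directions; without quantitative information the net direction cannot be determined.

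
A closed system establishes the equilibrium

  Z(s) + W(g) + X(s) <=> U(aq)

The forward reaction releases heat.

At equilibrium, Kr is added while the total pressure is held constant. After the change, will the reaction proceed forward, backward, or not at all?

left

Adding inert gas at constant total pressure expands the volume and lowers every reacting partial pressure. With Δn_gas = 0 − 1 = -1, Q moves away from K toward the side with fewer gas moles, so the system shifts toward the side with more gas moles — to the left.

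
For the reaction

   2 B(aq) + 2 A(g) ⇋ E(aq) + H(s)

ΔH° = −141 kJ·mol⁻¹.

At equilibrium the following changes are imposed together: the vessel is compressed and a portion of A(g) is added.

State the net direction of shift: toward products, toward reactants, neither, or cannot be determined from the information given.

right

Gas moles: reactants 2, products 0 (Δn_gas = -2). Compression shifts the system toward the side with fewer moles of gas — to the right.
Adding A (g), a reactant, drives the reaction to the right.
All effects act in the same direction — net shift to the right.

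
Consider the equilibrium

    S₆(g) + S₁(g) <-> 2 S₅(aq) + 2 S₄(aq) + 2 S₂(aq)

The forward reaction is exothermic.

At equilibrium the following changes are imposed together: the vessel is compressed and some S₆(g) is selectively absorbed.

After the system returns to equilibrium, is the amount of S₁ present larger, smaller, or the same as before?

cannot be determined

Gas moles: reactants 2, products 0 (Δn_gas = -2). Compression shifts the system toward the side with fewer moles of gas — to the right.
Removing S₆ (g), a reactant, drives the reaction to the left.
The two effects oppose each other, so the net shift — and hence the change in S₁ — cannot be determined from the given information.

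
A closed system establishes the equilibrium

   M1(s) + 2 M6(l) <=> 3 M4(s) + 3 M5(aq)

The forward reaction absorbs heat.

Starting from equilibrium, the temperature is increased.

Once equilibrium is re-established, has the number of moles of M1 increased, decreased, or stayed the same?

The forward reaction is endothermic. Raising T favours the endothermic direction — shift to the right.
The net shift is to the right. M1 is a reactant, so its amount decreases.

decreases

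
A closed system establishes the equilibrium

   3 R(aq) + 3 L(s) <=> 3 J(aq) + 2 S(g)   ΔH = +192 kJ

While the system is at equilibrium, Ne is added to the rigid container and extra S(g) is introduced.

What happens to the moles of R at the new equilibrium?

At constant volume, adding an inert gas leaves every reacting species' partial pressure unchanged, so Q is unchanged — no shift from this change.
Adding S (g), a product, drives the reaction to the left.
The net shift is to the left. R is a reactant, so its amount increases.

increases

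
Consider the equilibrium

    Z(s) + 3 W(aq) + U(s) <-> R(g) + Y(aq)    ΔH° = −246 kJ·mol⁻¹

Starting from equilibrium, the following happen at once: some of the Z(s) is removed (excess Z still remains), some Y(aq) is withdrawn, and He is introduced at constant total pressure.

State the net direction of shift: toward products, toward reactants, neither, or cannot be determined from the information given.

right

Z is a pure solid; its activity is 1 regardless of amount, so Q is unaffected — no shift from this change.
Removing Y (aq), a product, drives the reaction to the right.
Adding inert gas at constant total pressure expands the volume and lowers every reacting partial pressure. With Δn_gas = 1 − 0 = +1, Q moves away from K toward the side with fewer gas moles, so the system shifts toward the side with more gas moles — to the right.
Only the nonzero effect(s) matter; the net shift is to the right.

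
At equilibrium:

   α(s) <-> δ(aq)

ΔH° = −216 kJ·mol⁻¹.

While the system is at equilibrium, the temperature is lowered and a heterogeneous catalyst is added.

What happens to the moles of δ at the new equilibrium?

increases

The forward reaction is exothermic. Lowering T favours the exothermic direction — shift to the right.
A catalyst speeds both forward and reverse rates equally; it changes neither Q nor K — no shift from this change.
The net shift is to the right. δ is a product, so its amount increases.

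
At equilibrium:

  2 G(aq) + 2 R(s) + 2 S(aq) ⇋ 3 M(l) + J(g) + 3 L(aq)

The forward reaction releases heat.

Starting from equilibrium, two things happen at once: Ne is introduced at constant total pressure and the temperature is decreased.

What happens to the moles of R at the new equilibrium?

Adding inert gas at constant total pressure expands the volume and lowers every reacting partial pressure. With Δn_gas = 1 − 0 = +1, Q moves away from K toward the side with fewer gas moles, so the system shifts toward the side with more gas moles — to the right.
The forward reaction is exothermic. Lowering T favours the exothermic direction — shift to the right.
The net shift is to the right. R is a reactant, so its amount decreases.

decreases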